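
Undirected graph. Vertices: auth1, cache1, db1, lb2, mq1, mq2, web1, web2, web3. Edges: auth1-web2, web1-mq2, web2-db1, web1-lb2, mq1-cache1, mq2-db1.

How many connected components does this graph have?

From auth1: component {auth1, db1, lb2, mq2, web1, web2}.
From cache1: component {cache1, mq1}.
From web3: component {web3}.
That's 3 components.

3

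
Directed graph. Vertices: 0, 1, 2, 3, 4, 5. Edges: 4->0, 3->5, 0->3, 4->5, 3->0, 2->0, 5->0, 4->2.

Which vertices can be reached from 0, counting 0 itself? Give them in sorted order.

0, 3, 5

Start at 0.
Its neighbours: 3.
Then their neighbours: 5.
Nothing further is reachable.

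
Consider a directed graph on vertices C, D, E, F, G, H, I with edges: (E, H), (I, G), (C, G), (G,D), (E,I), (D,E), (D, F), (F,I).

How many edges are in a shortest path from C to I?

Distance 0: C.
Distance 1: G.
Distance 2: D.
Distance 3: E, F.
Distance 4: H, I — contains I.

4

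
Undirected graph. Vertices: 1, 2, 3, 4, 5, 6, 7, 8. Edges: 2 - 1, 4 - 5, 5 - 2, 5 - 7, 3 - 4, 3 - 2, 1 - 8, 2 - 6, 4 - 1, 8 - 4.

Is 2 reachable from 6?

Yes

Explore from 6.
Distance 1: reach 2.
Found 2.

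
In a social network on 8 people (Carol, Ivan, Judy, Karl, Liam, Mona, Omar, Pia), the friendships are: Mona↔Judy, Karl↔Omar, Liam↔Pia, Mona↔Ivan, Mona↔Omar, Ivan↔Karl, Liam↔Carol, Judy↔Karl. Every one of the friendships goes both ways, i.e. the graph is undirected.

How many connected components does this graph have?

From Carol: component {Carol, Liam, Pia}.
From Ivan: component {Ivan, Judy, Karl, Mona, Omar}.
That's 2 components.

2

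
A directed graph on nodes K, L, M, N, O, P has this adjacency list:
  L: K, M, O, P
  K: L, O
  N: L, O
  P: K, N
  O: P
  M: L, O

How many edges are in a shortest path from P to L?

Distance 0: P.
Distance 1: K, N.
Distance 2: L, O — contains L.

2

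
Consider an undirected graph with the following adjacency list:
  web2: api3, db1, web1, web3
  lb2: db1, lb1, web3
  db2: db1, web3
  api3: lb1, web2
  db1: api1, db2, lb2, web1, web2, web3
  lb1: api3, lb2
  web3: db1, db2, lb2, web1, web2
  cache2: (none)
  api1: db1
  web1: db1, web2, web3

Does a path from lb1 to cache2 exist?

Explore from lb1.
Distance 1: reach api3, lb2.
Distance 2: reach db1, web2, web3.
Distance 3: reach api1, db2, web1.
The search is exhausted without reaching cache2; it lies in a different component.

No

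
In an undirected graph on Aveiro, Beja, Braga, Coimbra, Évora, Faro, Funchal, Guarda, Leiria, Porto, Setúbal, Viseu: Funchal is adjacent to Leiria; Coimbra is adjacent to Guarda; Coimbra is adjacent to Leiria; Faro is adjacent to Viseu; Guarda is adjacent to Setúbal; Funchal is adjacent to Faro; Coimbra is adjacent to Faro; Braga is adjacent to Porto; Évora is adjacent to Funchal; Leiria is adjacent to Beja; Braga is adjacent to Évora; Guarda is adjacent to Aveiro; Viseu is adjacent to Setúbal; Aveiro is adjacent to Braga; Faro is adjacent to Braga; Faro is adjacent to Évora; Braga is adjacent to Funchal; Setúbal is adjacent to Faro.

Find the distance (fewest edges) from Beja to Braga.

Distance 0: Beja.
Distance 1: Leiria.
Distance 2: Coimbra, Funchal.
Distance 3: Braga, Évora, Faro, Guarda — contains Braga.

3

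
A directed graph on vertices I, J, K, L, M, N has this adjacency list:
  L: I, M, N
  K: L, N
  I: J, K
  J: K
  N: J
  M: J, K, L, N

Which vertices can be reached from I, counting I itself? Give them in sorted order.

Start at I.
Its neighbours: J, K.
Then their neighbours: L, N.
Then next layer: M.
Every vertex is now reached.

I, J, K, L, M, N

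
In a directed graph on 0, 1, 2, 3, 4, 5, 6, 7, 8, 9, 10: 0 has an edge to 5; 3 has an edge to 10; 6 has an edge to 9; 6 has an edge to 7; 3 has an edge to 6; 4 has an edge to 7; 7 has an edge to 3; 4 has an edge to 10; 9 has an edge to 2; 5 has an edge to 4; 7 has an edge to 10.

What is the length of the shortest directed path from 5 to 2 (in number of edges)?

Distance 0: 5.
Distance 1: 4.
Distance 2: 7, 10.
Distance 3: 3.
Distance 4: 6.
Distance 5: 9.
Distance 6: 2 — contains 2.

6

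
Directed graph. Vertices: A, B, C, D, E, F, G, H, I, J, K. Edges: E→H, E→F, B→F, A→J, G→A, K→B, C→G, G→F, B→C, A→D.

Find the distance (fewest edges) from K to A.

4

Distance 0: K.
Distance 1: B.
Distance 2: C, F.
Distance 3: G.
Distance 4: A — contains A.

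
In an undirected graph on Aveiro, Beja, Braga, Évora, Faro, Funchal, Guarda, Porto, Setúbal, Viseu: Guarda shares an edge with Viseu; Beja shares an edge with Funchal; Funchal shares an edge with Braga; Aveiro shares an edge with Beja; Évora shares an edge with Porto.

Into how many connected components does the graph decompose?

From Aveiro: component {Aveiro, Beja, Braga, Funchal}.
From Évora: component {Évora, Porto}.
From Faro: component {Faro}.
From Guarda: component {Guarda, Viseu}.
From Setúbal: component {Setúbal}.
That's 5 components.

5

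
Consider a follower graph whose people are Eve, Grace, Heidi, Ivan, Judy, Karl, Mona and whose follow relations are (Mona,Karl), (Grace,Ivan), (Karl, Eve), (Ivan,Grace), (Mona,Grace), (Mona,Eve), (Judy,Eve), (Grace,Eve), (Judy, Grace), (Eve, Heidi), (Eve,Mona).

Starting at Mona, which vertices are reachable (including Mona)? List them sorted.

Eve, Grace, Heidi, Ivan, Karl, Mona

Start at Mona.
Its neighbours: Eve, Grace, Karl.
Then their neighbours: Heidi, Ivan.
Nothing further is reachable.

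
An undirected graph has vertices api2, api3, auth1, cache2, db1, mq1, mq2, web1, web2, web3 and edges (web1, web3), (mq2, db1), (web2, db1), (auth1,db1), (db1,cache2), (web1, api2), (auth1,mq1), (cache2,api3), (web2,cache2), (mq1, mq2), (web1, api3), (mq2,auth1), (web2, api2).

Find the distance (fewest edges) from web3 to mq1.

Distance 0: web3.
Distance 1: web1.
Distance 2: api2, api3.
Distance 3: cache2, web2.
Distance 4: db1.
Distance 5: auth1, mq2.
Distance 6: mq1 — contains mq1.

6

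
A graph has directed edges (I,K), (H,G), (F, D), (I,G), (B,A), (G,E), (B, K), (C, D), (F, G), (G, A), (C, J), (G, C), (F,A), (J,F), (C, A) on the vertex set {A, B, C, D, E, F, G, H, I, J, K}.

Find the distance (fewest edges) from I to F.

Distance 0: I.
Distance 1: G, K.
Distance 2: A, C, E.
Distance 3: D, J.
Distance 4: F — contains F.

4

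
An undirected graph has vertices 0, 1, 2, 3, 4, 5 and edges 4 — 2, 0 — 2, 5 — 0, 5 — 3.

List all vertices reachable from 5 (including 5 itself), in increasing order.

0, 2, 3, 4, 5

Start at 5.
Its neighbours: 0, 3.
Then their neighbours: 2.
Then next layer: 4.
Nothing further is reachable.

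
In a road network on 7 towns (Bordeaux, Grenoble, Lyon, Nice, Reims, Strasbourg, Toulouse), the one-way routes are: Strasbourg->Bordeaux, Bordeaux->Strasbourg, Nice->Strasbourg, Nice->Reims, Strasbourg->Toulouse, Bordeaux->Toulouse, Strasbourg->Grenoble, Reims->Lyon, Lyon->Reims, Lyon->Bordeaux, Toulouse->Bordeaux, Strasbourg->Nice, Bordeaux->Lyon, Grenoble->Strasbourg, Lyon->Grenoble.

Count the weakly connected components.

From Bordeaux: component {Bordeaux, Grenoble, Lyon, Nice, Reims, Strasbourg, Toulouse}.
That's 1 component.

1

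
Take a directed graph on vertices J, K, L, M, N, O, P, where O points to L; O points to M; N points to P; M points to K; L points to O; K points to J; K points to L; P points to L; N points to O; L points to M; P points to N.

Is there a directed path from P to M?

Explore from P.
Distance 1: reach L, N.
Distance 2: reach M, O.
Found M.

Yes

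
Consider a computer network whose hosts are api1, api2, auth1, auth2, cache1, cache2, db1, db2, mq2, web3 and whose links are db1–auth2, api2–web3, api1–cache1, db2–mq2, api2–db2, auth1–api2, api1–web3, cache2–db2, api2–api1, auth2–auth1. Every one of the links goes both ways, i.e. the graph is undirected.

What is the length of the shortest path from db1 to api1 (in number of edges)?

Distance 0: db1.
Distance 1: auth2.
Distance 2: auth1.
Distance 3: api2.
Distance 4: api1, db2, web3 — contains api1.

4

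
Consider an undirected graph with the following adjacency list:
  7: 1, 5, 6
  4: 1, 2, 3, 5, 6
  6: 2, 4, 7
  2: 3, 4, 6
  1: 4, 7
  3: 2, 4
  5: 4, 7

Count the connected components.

From 1: component {1, 2, 3, 4, 5, 6, 7}.
That's 1 component.

1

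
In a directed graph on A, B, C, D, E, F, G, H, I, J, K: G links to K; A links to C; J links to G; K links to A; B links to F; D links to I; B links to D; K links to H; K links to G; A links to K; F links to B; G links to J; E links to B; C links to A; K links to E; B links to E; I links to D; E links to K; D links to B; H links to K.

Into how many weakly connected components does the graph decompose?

From A: component {A, B, C, D, E, F, G, H, I, J, K}.
That's 1 component.

1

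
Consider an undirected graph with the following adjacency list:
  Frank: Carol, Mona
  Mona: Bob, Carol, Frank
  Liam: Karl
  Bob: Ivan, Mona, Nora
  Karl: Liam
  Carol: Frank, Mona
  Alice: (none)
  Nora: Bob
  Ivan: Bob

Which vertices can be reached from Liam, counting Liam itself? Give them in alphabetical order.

Karl, Liam

Start at Liam.
Its neighbours: Karl.
Nothing further is reachable.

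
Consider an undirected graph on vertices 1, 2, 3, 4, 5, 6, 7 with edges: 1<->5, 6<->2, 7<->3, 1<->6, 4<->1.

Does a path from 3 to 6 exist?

Explore from 3.
Distance 1: reach 7.
The search is exhausted without reaching 6; it lies in a different component.

No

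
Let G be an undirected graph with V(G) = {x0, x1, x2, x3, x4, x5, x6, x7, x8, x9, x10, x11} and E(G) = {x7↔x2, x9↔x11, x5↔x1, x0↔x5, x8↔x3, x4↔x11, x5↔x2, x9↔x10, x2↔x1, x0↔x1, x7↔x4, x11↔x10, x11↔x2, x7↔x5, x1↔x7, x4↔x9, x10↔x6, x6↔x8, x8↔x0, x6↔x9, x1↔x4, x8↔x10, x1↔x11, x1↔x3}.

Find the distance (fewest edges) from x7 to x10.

3

Distance 0: x7.
Distance 1: x1, x2, x4, x5.
Distance 2: x0, x3, x9, x11.
Distance 3: x6, x8, x10 — contains x10.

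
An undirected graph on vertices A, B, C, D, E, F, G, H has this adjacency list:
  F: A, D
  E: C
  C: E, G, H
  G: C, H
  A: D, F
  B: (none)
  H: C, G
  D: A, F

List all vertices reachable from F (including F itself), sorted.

A, D, F

Start at F.
Its neighbours: A, D.
Nothing further is reachable.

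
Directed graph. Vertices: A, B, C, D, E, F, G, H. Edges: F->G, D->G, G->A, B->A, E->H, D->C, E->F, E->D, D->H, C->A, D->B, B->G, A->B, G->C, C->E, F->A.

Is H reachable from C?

Explore from C.
Distance 1: reach A, E.
Distance 2: reach B, D, F, H.
Found H.

Yes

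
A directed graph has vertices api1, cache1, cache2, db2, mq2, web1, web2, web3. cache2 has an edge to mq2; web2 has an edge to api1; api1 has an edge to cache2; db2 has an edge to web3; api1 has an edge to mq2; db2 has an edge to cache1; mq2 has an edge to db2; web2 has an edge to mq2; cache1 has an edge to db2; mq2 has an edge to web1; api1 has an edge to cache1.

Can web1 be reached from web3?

web3 has no outgoing edges, so nothing is reachable from it.

No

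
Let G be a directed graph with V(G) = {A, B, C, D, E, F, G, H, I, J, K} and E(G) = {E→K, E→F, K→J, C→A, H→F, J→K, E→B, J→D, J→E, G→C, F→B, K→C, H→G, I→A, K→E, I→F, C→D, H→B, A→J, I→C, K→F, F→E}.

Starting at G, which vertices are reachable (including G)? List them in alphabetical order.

A, B, C, D, E, F, G, J, K

Start at G.
Its neighbours: C.
Then their neighbours: A, D.
Then next layer: J.
Then next layer: E, K.
Then next layer: B, F.
Nothing further is reachable.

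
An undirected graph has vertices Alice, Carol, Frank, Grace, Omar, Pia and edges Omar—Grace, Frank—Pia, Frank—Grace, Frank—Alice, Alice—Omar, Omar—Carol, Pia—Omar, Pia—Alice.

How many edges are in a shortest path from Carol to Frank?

Distance 0: Carol.
Distance 1: Omar.
Distance 2: Alice, Grace, Pia.
Distance 3: Frank — contains Frank.

3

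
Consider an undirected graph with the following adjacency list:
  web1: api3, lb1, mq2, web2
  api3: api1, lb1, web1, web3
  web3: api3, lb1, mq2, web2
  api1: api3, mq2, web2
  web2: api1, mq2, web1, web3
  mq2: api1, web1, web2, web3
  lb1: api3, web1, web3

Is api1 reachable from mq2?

Explore from mq2.
Distance 1: reach api1, web1, web2, web3.
Found api1.

Yes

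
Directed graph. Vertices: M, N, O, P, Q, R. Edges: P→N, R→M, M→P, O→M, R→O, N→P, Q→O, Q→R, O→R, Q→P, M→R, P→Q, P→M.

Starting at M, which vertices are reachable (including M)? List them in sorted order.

M, N, O, P, Q, R

Start at M.
Its neighbours: P, R.
Then their neighbours: N, O, Q.
Every vertex is now reached.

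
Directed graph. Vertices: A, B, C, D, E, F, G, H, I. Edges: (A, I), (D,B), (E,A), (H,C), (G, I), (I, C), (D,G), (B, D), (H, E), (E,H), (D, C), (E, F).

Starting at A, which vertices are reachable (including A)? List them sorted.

Start at A.
Its neighbours: I.
Then their neighbours: C.
Nothing further is reachable.

A, C, I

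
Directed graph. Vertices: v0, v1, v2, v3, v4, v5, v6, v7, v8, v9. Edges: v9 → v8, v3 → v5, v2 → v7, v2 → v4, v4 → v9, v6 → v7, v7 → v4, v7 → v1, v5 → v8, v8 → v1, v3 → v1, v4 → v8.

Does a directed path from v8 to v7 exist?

No

Explore from v8.
Distance 1: reach v1.
The search from v8 is exhausted; no directed path reaches v7.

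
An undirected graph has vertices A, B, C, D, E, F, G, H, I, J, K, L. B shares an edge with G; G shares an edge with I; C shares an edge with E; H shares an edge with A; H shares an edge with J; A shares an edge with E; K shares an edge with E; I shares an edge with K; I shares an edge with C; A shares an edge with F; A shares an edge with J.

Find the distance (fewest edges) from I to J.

Distance 0: I.
Distance 1: C, G, K.
Distance 2: B, E.
Distance 3: A.
Distance 4: F, H, J — contains J.

4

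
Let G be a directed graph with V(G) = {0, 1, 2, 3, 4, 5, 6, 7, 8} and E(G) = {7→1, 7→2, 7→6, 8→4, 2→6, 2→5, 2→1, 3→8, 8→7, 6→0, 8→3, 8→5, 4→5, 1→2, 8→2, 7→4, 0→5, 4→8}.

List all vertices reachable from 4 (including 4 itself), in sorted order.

Start at 4.
Its neighbours: 5, 8.
Then their neighbours: 2, 3, 7.
Then next layer: 1, 6.
Then next layer: 0.
Every vertex is now reached.

0, 1, 2, 3, 4, 5, 6, 7, 8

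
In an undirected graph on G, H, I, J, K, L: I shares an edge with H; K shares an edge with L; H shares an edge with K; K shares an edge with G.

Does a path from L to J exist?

No

Explore from L.
Distance 1: reach K.
Distance 2: reach G, H.
Distance 3: reach I.
The search is exhausted without reaching J; it lies in a different component.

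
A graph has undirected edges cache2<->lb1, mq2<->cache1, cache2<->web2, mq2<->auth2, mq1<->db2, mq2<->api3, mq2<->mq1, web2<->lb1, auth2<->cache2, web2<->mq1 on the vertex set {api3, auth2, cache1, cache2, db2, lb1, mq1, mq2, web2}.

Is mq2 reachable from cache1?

Explore from cache1.
Distance 1: reach mq2.
Found mq2.

Yes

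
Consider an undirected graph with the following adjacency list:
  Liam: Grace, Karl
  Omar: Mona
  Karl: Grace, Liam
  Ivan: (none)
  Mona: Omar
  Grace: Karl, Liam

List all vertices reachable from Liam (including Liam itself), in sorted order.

Grace, Karl, Liam

Start at Liam.
Its neighbours: Grace, Karl.
Nothing further is reachable.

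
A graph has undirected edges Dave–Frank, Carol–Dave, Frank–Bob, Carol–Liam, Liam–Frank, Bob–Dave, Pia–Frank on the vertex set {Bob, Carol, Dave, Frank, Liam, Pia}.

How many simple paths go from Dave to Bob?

3

Dave–Bob
Dave–Carol–Liam–Frank–Bob
Dave–Frank–Bob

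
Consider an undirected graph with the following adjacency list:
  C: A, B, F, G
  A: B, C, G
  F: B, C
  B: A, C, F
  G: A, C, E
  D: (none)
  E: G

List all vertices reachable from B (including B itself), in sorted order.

Start at B.
Its neighbours: A, C, F.
Then their neighbours: G.
Then next layer: E.
Nothing further is reachable.

A, B, C, E, F, G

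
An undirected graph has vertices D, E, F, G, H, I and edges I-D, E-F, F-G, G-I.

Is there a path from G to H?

Explore from G.
Distance 1: reach F, I.
Distance 2: reach D, E.
The search is exhausted without reaching H; it lies in a different component.

No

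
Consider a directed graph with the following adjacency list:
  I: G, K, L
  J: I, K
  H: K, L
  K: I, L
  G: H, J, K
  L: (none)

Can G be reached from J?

Explore from J.
Distance 1: reach I, K.
Distance 2: reach G, L.
Found G.

Yes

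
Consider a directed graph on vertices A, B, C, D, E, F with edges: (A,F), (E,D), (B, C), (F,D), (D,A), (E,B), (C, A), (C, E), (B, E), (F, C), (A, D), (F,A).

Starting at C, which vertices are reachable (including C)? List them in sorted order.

Start at C.
Its neighbours: A, E.
Then their neighbours: B, D, F.
Every vertex is now reached.

A, B, C, D, E, F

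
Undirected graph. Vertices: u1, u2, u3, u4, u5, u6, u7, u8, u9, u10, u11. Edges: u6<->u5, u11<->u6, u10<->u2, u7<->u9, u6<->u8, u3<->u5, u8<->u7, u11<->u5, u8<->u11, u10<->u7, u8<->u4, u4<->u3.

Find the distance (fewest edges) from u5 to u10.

4

Distance 0: u5.
Distance 1: u3, u6, u11.
Distance 2: u4, u8.
Distance 3: u7.
Distance 4: u9, u10 — contains u10.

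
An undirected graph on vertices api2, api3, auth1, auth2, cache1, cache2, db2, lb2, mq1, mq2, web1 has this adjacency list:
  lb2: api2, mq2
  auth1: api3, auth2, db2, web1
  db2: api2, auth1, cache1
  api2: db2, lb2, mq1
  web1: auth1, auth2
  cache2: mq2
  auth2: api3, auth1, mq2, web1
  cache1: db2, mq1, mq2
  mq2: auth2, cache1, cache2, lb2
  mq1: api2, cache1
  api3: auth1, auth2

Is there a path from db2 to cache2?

Yes

Explore from db2.
Distance 1: reach api2, auth1, cache1.
Distance 2: reach api3, auth2, lb2, mq1, mq2, web1.
Distance 3: reach cache2.
Found cache2.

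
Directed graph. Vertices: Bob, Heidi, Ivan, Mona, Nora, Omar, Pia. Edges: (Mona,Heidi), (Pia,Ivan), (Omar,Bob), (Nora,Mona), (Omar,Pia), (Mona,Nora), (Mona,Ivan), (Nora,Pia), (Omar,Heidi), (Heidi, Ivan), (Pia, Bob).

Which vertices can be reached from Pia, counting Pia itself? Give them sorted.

Start at Pia.
Its neighbours: Bob, Ivan.
Nothing further is reachable.

Bob, Ivan, Pia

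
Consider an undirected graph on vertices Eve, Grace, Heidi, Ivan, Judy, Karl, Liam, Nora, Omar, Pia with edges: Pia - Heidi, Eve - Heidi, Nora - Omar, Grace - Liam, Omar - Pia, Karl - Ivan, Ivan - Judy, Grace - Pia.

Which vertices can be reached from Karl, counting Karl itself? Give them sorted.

Start at Karl.
Its neighbours: Ivan.
Then their neighbours: Judy.
Nothing further is reachable.

Ivan, Judy, Karl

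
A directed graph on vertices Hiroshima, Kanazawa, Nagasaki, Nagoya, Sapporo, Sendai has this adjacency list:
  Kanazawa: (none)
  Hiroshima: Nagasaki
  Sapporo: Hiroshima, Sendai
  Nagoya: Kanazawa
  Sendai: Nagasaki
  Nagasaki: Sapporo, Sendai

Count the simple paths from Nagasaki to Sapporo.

Nagasaki→Sapporo

1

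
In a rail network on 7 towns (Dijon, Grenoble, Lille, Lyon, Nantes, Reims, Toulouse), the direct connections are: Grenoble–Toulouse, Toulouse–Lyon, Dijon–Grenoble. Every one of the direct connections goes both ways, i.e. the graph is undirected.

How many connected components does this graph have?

4

From Dijon: component {Dijon, Grenoble, Lyon, Toulouse}.
From Lille: component {Lille}.
From Nantes: component {Nantes}.
From Reims: component {Reims}.
That's 4 components.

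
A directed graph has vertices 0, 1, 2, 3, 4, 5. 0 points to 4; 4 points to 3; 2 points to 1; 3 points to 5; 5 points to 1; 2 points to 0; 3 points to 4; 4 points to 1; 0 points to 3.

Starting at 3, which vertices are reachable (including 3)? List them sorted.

1, 3, 4, 5

Start at 3.
Its neighbours: 4, 5.
Then their neighbours: 1.
Nothing further is reachable.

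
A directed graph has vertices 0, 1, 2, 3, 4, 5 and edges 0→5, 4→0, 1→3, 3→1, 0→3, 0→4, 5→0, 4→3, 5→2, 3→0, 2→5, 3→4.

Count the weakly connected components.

1

From 0: component {0, 1, 2, 3, 4, 5}.
That's 1 component.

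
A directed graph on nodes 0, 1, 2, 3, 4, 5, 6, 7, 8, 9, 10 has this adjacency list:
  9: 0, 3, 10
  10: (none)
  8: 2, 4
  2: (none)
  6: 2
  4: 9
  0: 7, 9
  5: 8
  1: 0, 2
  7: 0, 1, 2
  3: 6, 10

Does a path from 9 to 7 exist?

Yes

Explore from 9.
Distance 1: reach 0, 3, 10.
Distance 2: reach 6, 7.
Found 7.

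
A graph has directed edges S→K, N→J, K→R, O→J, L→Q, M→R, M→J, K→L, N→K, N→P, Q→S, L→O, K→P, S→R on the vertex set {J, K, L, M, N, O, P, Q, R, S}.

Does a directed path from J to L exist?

No

J has no outgoing edges, so nothing is reachable from it.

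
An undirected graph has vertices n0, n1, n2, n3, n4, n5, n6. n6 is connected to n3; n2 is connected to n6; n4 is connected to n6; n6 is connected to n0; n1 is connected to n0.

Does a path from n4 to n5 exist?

Explore from n4.
Distance 1: reach n6.
Distance 2: reach n0, n2, n3.
Distance 3: reach n1.
The search is exhausted without reaching n5; it lies in a different component.

No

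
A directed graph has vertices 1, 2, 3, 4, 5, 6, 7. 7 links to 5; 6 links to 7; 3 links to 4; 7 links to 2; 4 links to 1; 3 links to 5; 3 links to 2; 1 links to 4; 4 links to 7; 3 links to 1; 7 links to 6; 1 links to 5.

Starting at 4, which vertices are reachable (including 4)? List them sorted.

Start at 4.
Its neighbours: 1, 7.
Then their neighbours: 2, 5, 6.
Nothing further is reachable.

1, 2, 4, 5, 6, 7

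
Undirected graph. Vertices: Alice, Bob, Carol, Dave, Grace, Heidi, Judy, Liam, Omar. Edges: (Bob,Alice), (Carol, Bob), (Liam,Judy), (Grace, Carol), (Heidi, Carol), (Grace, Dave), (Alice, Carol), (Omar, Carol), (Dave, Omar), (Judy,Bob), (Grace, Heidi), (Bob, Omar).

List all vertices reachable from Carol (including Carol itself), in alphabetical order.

Alice, Bob, Carol, Dave, Grace, Heidi, Judy, Liam, Omar

Start at Carol.
Its neighbours: Alice, Bob, Grace, Heidi, Omar.
Then their neighbours: Dave, Judy.
Then next layer: Liam.
Every vertex is now reached.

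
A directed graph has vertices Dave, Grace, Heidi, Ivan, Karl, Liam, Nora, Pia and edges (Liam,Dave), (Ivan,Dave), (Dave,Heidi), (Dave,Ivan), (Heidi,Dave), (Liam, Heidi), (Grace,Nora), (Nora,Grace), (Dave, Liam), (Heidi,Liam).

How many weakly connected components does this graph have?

4

From Dave: component {Dave, Heidi, Ivan, Liam}.
From Grace: component {Grace, Nora}.
From Karl: component {Karl}.
From Pia: component {Pia}.
That's 4 components.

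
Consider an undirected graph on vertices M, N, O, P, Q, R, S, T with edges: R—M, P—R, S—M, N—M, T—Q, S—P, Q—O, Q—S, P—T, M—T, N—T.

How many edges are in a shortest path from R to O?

4

Distance 0: R.
Distance 1: M, P.
Distance 2: N, S, T.
Distance 3: Q.
Distance 4: O — contains O.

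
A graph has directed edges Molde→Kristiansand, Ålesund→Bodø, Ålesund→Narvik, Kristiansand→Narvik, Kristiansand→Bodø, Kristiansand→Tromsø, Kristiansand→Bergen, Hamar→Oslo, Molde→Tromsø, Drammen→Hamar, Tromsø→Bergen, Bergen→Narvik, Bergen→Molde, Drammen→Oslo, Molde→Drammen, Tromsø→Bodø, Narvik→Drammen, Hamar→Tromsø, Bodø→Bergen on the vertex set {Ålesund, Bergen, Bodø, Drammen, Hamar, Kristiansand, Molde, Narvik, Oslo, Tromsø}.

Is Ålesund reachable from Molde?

No

Explore from Molde.
Distance 1: reach Drammen, Kristiansand, Tromsø.
Distance 2: reach Bergen, Bodø, Hamar, Narvik, Oslo.
The search from Molde is exhausted; no directed path reaches Ålesund.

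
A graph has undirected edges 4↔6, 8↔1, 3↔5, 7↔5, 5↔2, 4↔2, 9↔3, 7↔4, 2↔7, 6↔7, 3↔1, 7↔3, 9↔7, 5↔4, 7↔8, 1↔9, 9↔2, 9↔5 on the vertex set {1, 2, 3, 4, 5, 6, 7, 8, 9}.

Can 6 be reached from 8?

Explore from 8.
Distance 1: reach 1, 7.
Distance 2: reach 2, 3, 4, 5, 6, 9.
Found 6.

Yes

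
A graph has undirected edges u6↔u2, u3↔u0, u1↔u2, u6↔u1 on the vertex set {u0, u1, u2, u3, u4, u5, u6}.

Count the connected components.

From u0: component {u0, u3}.
From u1: component {u1, u2, u6}.
From u4: component {u4}.
From u5: component {u5}.
That's 4 components.

4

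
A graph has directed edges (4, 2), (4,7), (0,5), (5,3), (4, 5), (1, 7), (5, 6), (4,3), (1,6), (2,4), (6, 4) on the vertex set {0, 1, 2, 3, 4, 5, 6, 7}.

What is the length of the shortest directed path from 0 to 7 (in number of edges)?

4

Distance 0: 0.
Distance 1: 5.
Distance 2: 3, 6.
Distance 3: 4.
Distance 4: 2, 7 — contains 7.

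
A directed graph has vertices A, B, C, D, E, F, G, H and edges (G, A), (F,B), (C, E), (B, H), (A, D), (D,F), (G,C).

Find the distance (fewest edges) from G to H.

Distance 0: G.
Distance 1: A, C.
Distance 2: D, E.
Distance 3: F.
Distance 4: B.
Distance 5: H — contains H.

5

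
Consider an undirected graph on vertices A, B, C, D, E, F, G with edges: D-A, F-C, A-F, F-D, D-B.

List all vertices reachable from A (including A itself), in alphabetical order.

A, B, C, D, F

Start at A.
Its neighbours: D, F.
Then their neighbours: B, C.
Nothing further is reachable.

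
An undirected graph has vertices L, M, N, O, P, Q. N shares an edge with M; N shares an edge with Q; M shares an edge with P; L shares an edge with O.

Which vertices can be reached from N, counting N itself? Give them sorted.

M, N, P, Q

Start at N.
Its neighbours: M, Q.
Then their neighbours: P.
Nothing further is reachable.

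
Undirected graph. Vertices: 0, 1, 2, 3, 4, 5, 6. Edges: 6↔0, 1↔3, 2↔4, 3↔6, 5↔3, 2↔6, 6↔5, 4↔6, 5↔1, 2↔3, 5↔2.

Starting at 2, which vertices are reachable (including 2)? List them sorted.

Start at 2.
Its neighbours: 3, 4, 5, 6.
Then their neighbours: 0, 1.
Every vertex is now reached.

0, 1, 2, 3, 4, 5, 6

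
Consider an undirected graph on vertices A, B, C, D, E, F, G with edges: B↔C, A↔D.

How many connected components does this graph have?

From A: component {A, D}.
From B: component {B, C}.
From E: component {E}.
From F: component {F}.
From G: component {G}.
That's 5 components.

5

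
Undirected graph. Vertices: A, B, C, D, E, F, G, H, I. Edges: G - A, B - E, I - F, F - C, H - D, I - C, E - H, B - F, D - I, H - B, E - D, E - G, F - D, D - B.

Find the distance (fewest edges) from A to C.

Distance 0: A.
Distance 1: G.
Distance 2: E.
Distance 3: B, D, H.
Distance 4: F, I.
Distance 5: C — contains C.

5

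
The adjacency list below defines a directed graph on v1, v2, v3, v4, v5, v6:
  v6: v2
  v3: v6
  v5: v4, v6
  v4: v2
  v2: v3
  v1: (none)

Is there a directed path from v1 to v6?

No

v1 has no outgoing edges, so nothing is reachable from it.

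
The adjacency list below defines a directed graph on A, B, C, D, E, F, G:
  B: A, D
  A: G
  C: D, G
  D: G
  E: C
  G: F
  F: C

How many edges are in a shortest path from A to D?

4

Distance 0: A.
Distance 1: G.
Distance 2: F.
Distance 3: C.
Distance 4: D — contains D.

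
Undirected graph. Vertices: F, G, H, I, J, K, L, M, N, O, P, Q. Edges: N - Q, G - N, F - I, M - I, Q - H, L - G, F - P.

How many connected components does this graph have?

5

From F: component {F, I, M, P}.
From G: component {G, H, L, N, Q}.
From J: component {J}.
From K: component {K}.
From O: component {O}.
That's 5 components.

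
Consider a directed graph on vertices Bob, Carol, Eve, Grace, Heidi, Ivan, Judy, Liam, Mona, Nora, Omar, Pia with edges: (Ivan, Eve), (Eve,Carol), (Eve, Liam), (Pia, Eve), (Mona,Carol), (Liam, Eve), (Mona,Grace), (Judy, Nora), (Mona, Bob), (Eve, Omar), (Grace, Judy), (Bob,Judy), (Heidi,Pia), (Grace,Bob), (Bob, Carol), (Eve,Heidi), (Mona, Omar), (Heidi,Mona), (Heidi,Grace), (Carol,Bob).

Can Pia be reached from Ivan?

Yes

Explore from Ivan.
Distance 1: reach Eve.
Distance 2: reach Carol, Heidi, Liam, Omar.
Distance 3: reach Bob, Grace, Mona, Pia.
Found Pia.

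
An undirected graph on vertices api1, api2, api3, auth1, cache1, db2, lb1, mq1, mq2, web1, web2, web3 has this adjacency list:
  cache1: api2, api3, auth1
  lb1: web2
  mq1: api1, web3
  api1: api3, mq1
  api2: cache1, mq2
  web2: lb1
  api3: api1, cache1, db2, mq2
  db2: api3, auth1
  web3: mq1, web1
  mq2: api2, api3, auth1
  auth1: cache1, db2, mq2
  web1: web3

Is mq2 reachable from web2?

No

Explore from web2.
Distance 1: reach lb1.
The search is exhausted without reaching mq2; it lies in a different component.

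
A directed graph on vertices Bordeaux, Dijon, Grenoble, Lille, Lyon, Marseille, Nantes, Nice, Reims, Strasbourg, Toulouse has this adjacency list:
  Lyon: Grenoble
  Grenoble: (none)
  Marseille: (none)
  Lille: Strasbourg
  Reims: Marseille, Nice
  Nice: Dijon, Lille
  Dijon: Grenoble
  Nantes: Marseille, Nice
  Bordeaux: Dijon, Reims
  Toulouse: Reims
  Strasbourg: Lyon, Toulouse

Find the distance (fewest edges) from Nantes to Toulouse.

Distance 0: Nantes.
Distance 1: Marseille, Nice.
Distance 2: Dijon, Lille.
Distance 3: Grenoble, Strasbourg.
Distance 4: Lyon, Toulouse — contains Toulouse.

4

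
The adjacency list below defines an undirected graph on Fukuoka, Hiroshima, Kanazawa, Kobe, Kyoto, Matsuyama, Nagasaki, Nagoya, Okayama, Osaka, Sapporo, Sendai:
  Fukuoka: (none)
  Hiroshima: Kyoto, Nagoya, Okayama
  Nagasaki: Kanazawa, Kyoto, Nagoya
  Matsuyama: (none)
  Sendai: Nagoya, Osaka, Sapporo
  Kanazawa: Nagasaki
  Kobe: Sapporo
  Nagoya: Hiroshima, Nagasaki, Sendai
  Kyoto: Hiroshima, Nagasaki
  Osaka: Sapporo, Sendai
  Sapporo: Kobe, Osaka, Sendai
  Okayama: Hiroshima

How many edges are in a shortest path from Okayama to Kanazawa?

Distance 0: Okayama.
Distance 1: Hiroshima.
Distance 2: Kyoto, Nagoya.
Distance 3: Nagasaki, Sendai.
Distance 4: Kanazawa, Osaka, Sapporo — contains Kanazawa.

4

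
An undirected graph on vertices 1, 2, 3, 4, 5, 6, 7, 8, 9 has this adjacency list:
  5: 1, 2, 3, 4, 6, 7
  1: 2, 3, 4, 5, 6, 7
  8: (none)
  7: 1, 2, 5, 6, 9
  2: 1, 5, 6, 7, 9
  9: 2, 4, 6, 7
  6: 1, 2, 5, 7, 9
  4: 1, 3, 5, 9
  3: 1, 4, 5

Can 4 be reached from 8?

8 has no edges, so nothing is reachable from it.

No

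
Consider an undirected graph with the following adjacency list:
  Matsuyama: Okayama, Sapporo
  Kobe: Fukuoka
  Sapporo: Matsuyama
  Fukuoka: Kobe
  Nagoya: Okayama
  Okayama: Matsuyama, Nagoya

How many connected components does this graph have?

2

From Fukuoka: component {Fukuoka, Kobe}.
From Matsuyama: component {Matsuyama, Nagoya, Okayama, Sapporo}.
That's 2 components.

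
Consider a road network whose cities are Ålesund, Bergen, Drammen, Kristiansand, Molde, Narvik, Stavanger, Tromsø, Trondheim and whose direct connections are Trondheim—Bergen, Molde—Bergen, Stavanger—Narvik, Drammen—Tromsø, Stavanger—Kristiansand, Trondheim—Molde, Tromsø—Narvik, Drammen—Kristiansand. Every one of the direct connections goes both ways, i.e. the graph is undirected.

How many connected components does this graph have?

3

From Ålesund: component {Ålesund}.
From Bergen: component {Bergen, Molde, Trondheim}.
From Drammen: component {Drammen, Kristiansand, Narvik, Stavanger, Tromsø}.
That's 3 components.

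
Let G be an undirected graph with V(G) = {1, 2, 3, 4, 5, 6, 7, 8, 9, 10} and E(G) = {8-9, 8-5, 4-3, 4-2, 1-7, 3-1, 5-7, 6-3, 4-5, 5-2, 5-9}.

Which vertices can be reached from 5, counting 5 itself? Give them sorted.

1, 2, 3, 4, 5, 6, 7, 8, 9

Start at 5.
Its neighbours: 2, 4, 7, 8, 9.
Then their neighbours: 1, 3.
Then next layer: 6.
Nothing further is reachable.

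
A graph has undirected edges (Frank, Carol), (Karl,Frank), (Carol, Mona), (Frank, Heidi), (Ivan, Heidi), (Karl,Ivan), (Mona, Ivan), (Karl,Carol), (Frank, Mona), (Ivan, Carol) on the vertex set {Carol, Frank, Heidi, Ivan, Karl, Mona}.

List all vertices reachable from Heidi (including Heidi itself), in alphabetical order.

Start at Heidi.
Its neighbours: Frank, Ivan.
Then their neighbours: Carol, Karl, Mona.
Every vertex is now reached.

Carol, Frank, Heidi, Ivan, Karl, Mona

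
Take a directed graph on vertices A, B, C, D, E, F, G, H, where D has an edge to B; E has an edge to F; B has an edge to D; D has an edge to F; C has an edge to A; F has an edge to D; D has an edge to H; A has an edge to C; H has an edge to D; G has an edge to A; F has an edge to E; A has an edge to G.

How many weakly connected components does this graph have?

From A: component {A, C, G}.
From B: component {B, D, E, F, H}.
That's 2 components.

2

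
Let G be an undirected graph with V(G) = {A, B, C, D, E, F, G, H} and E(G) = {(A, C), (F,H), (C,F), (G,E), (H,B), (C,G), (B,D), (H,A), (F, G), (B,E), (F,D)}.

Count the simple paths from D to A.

D–B–E–G–C–A
D–B–E–G–C–F–H–A
D–B–E–G–F–C–A
D–B–E–G–F–H–A
D–B–H–A
D–B–H–F–C–A
D–B–H–F–G–C–A
D–F–C–A
D–F–C–G–E–B–H–A
D–F–G–C–A
D–F–G–E–B–H–A
D–F–H–A
D–F–H–B–E–G–C–A

13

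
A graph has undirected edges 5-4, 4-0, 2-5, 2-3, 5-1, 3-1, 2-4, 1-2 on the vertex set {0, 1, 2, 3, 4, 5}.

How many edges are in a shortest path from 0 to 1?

3

Distance 0: 0.
Distance 1: 4.
Distance 2: 2, 5.
Distance 3: 1, 3 — contains 1.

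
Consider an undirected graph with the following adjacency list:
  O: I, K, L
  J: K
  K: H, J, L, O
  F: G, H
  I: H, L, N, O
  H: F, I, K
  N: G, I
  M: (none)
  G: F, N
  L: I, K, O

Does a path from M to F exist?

M has no edges, so nothing is reachable from it.

No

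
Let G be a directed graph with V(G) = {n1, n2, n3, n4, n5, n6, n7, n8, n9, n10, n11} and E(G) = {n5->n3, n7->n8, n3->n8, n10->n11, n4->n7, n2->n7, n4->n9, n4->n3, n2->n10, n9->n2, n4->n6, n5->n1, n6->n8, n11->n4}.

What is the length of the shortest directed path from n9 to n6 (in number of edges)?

5

Distance 0: n9.
Distance 1: n2.
Distance 2: n7, n10.
Distance 3: n8, n11.
Distance 4: n4.
Distance 5: n3, n6 — contains n6.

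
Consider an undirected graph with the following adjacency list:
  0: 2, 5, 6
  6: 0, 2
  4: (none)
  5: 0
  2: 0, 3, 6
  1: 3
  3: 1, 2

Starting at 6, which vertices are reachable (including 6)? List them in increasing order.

Start at 6.
Its neighbours: 0, 2.
Then their neighbours: 3, 5.
Then next layer: 1.
Nothing further is reachable.

0, 1, 2, 3, 5, 6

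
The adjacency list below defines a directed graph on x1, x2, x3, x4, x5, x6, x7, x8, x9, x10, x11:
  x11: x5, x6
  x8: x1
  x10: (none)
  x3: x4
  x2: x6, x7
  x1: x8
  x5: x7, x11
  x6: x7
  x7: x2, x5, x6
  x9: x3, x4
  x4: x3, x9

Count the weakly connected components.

4

From x1: component {x1, x8}.
From x2: component {x2, x5, x6, x7, x11}.
From x3: component {x3, x4, x9}.
From x10: component {x10}.
That's 4 components.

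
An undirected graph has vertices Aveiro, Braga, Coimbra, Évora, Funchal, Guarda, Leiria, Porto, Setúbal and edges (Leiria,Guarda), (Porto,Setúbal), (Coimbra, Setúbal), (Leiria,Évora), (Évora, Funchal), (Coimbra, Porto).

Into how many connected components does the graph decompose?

4

From Aveiro: component {Aveiro}.
From Braga: component {Braga}.
From Coimbra: component {Coimbra, Porto, Setúbal}.
From Évora: component {Évora, Funchal, Guarda, Leiria}.
That's 4 components.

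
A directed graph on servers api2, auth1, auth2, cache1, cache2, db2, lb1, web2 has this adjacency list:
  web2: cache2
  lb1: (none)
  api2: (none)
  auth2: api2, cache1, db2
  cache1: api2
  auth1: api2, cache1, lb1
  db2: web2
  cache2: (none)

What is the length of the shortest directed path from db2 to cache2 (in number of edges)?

Distance 0: db2.
Distance 1: web2.
Distance 2: cache2 — contains cache2.

2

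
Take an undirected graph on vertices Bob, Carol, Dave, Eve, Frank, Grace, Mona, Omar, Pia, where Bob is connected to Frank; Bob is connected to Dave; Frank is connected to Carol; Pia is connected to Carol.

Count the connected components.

From Bob: component {Bob, Carol, Dave, Frank, Pia}.
From Eve: component {Eve}.
From Grace: component {Grace}.
From Mona: component {Mona}.
From Omar: component {Omar}.
That's 5 components.

5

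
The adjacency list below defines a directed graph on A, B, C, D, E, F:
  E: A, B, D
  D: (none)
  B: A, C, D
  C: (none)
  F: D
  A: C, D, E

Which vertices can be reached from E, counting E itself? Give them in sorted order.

A, B, C, D, E

Start at E.
Its neighbours: A, B, D.
Then their neighbours: C.
Nothing further is reachable.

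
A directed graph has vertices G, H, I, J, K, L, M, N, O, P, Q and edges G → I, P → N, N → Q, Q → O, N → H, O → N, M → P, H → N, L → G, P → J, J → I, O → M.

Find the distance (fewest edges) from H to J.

Distance 0: H.
Distance 1: N.
Distance 2: Q.
Distance 3: O.
Distance 4: M.
Distance 5: P.
Distance 6: J — contains J.

6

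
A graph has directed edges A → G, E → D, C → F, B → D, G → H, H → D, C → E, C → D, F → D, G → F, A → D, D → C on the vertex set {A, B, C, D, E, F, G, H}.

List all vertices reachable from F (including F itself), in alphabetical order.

C, D, E, F

Start at F.
Its neighbours: D.
Then their neighbours: C.
Then next layer: E.
Nothing further is reachable.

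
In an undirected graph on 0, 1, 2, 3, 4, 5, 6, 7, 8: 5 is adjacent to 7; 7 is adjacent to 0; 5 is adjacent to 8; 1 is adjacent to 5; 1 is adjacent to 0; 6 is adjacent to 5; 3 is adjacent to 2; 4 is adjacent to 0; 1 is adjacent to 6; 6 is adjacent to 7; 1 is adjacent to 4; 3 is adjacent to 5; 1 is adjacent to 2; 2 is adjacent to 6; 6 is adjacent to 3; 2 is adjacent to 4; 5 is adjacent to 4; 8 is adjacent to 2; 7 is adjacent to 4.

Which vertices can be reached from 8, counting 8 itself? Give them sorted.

Start at 8.
Its neighbours: 2, 5.
Then their neighbours: 1, 3, 4, 6, 7.
Then next layer: 0.
Every vertex is now reached.

0, 1, 2, 3, 4, 5, 6, 7, 8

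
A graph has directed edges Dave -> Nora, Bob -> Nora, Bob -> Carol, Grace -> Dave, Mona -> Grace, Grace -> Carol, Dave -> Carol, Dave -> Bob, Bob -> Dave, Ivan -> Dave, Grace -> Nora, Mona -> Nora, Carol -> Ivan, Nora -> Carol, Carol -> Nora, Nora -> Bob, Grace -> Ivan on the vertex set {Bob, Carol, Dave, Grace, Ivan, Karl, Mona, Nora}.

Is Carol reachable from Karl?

Karl has no outgoing edges, so nothing is reachable from it.

No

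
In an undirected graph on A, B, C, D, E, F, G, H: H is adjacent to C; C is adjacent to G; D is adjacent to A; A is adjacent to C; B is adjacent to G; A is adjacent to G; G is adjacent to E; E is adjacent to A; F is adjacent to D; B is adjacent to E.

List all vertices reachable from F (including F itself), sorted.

Start at F.
Its neighbours: D.
Then their neighbours: A.
Then next layer: C, E, G.
Then next layer: B, H.
Every vertex is now reached.

A, B, C, D, E, F, G, H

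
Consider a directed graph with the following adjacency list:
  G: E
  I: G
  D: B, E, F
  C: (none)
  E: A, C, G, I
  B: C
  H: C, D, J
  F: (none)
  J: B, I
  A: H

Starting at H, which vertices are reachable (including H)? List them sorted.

Start at H.
Its neighbours: C, D, J.
Then their neighbours: B, E, F, I.
Then next layer: A, G.
Every vertex is now reached.

A, B, C, D, E, F, G, H, I, J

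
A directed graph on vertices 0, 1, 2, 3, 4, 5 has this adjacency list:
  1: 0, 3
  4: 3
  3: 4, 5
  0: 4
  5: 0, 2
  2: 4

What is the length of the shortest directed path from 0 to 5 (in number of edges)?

Distance 0: 0.
Distance 1: 4.
Distance 2: 3.
Distance 3: 5 — contains 5.

3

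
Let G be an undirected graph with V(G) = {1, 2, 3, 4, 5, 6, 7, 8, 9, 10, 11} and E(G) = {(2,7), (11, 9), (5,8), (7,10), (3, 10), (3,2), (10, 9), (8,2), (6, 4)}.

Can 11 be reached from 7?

Yes

Explore from 7.
Distance 1: reach 2, 10.
Distance 2: reach 3, 8, 9.
Distance 3: reach 5, 11.
Found 11.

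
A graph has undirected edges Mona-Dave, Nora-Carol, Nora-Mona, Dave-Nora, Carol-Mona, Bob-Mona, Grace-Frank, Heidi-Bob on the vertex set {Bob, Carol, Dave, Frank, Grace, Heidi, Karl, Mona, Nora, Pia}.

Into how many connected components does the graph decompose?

From Bob: component {Bob, Carol, Dave, Heidi, Mona, Nora}.
From Frank: component {Frank, Grace}.
From Karl: component {Karl}.
From Pia: component {Pia}.
That's 4 components.

4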